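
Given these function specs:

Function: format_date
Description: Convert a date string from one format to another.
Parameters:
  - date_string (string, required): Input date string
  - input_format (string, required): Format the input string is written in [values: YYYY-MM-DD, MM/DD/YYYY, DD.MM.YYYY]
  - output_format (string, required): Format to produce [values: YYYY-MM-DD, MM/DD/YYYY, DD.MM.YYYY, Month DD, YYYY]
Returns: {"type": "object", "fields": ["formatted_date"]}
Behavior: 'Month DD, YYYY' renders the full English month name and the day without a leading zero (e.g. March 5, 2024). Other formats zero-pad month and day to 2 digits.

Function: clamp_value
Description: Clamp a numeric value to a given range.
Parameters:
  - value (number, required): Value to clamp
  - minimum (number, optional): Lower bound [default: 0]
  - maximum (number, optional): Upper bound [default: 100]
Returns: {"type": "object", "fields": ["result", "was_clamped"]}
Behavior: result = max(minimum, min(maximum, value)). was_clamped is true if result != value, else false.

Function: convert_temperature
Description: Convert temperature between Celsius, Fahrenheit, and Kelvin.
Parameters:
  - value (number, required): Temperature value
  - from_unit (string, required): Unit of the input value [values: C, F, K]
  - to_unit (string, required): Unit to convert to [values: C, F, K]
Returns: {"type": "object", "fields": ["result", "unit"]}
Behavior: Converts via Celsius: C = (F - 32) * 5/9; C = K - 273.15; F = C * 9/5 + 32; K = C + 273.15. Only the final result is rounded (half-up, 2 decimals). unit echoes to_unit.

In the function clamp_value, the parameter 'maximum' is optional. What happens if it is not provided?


The clamp_value spec declares:
  - maximum (number, optional): Upper bound [default: 100]
It defaults to 100


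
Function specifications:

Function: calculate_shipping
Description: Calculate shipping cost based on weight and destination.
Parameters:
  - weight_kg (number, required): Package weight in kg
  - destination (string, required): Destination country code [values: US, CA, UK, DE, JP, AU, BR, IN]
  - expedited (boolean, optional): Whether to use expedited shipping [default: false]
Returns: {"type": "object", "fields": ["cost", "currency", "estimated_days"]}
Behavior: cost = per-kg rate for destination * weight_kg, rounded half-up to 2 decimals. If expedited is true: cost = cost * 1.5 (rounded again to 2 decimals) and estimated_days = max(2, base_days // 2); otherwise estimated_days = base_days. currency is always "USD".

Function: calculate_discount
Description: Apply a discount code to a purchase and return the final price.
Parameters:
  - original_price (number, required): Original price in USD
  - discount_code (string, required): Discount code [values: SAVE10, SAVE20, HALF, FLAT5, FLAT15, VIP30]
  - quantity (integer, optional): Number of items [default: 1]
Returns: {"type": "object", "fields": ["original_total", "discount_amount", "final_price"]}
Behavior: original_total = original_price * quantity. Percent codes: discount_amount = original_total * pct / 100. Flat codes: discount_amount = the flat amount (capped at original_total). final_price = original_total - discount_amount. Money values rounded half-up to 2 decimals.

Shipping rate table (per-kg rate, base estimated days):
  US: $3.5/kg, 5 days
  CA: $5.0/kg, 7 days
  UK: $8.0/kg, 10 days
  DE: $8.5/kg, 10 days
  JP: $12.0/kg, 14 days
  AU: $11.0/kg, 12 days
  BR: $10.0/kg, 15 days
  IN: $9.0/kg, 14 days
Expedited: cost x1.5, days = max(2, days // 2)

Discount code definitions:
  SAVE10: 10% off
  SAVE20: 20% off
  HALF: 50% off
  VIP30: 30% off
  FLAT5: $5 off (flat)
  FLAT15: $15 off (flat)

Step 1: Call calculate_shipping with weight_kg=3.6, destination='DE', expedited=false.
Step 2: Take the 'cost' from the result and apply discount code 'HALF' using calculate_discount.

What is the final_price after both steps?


Step 1: calculate_shipping(weight_kg=3.6, destination=DE, expedited=false)
  Rate for DE: $8.5/kg, base 10 days
  cost = 8.5 * 3.6 = 30.6 -> 30.60
  expedited not set/false: estimated_days = 10
  -> cost = 30.60 USD
Step 2: calculate_discount(original_price=30.6, discount_code=HALF, quantity=1)
  original_total = 30.6 * 1 = 30.60
  HALF = 50% off: discount_amount = 30.60 * 50/100 = 15.3 -> 15.30
  final_price = 30.60 - 15.30 = 15.30
  -> final_price = 15.30
$15.30


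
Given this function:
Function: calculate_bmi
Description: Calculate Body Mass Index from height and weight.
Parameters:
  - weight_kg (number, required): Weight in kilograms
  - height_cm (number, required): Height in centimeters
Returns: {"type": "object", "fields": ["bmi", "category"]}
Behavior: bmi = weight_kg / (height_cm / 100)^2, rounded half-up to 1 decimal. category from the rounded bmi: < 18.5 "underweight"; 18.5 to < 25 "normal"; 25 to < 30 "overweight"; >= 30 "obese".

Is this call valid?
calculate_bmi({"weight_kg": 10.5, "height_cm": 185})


Checking all required parameters present and types match... All valid.
Valid


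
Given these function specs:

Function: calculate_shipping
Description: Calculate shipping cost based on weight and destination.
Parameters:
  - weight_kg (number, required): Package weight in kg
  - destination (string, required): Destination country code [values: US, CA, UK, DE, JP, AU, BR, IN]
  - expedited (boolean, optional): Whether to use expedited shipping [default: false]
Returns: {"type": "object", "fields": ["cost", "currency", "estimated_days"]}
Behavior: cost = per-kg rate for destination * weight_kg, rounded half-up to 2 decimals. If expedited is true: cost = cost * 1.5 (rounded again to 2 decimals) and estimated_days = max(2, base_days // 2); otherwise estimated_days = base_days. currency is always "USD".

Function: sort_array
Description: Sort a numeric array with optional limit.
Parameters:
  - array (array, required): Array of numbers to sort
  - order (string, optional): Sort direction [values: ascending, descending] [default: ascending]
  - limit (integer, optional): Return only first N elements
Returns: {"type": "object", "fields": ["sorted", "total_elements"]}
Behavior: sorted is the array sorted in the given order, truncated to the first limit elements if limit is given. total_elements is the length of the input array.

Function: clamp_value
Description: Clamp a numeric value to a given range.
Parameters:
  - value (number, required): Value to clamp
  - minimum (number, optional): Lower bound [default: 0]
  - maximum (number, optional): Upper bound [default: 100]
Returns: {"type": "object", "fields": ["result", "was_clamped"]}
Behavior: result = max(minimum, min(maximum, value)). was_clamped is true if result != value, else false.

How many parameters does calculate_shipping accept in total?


Parameters of calculate_shipping: weight_kg (required), destination (required), expedited (optional)
Total:
3


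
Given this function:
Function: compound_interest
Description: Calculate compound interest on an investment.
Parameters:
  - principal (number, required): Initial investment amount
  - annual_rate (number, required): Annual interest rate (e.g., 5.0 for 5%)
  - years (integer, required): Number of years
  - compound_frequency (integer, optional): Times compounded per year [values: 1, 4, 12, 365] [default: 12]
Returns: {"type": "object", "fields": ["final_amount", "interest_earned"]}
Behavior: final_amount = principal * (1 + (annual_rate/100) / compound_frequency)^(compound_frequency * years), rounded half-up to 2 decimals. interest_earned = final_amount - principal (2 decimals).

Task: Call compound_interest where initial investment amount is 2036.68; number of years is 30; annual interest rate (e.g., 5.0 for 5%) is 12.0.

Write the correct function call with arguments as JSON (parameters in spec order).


Mapping each described value to its parameter name:
  'Initial investment amount' -> principal = 2036.68
  'Number of years' -> years = 30
  'Annual interest rate (e.g., 5.0 for 5%)' -> annual_rate = 12.0
compound_interest({"principal": 2036.68, "annual_rate": 12.0, "years": 30})


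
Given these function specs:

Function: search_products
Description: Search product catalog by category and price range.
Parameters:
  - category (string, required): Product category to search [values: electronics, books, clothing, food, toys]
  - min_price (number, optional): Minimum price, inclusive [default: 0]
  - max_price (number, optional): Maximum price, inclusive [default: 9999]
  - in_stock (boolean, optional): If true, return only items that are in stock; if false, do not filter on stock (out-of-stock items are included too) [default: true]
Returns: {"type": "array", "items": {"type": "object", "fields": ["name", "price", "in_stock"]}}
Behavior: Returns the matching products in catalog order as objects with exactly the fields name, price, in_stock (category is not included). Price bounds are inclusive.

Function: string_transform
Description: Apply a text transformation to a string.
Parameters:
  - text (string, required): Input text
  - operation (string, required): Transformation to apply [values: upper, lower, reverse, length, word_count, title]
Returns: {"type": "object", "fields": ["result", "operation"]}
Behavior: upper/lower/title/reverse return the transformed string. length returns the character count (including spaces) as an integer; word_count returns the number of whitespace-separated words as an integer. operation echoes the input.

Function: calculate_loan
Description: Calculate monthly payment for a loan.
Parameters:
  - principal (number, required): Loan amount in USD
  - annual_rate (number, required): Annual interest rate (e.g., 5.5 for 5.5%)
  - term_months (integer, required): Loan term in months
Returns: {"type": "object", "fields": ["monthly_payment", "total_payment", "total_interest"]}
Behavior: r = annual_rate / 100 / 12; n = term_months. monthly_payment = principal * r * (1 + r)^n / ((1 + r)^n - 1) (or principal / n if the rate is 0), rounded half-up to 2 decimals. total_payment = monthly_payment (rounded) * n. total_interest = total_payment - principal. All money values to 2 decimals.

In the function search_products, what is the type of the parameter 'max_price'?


The search_products spec declares:
  - max_price (number, optional): Maximum price, inclusive [default: 9999]
Type:
number


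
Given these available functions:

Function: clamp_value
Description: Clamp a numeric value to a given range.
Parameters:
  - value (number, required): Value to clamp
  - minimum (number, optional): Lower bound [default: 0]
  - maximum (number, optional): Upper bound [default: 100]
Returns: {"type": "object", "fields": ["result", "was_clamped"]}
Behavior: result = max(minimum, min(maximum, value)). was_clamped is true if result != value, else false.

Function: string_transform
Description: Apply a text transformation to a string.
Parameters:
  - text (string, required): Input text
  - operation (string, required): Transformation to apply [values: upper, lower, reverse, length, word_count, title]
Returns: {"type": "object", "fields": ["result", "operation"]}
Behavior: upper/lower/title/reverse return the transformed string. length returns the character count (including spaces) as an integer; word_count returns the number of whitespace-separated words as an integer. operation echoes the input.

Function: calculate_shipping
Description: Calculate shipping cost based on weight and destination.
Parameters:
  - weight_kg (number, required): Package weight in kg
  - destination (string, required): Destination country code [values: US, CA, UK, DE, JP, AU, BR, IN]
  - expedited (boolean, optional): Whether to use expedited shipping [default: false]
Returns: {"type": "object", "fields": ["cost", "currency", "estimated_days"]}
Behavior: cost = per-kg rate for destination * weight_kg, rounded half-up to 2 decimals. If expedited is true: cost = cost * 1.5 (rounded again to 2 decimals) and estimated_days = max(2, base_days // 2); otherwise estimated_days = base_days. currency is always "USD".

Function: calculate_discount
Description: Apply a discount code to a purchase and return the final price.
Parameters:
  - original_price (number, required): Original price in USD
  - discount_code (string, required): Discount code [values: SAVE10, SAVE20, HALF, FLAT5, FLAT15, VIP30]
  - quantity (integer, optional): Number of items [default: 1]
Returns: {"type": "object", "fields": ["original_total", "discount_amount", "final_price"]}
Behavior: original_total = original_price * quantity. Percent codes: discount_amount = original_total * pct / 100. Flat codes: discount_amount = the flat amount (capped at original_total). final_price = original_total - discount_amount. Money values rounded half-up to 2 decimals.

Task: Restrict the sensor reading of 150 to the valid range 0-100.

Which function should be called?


The task needs a function whose description is: Clamp a numeric value to a given range.
clamp_value


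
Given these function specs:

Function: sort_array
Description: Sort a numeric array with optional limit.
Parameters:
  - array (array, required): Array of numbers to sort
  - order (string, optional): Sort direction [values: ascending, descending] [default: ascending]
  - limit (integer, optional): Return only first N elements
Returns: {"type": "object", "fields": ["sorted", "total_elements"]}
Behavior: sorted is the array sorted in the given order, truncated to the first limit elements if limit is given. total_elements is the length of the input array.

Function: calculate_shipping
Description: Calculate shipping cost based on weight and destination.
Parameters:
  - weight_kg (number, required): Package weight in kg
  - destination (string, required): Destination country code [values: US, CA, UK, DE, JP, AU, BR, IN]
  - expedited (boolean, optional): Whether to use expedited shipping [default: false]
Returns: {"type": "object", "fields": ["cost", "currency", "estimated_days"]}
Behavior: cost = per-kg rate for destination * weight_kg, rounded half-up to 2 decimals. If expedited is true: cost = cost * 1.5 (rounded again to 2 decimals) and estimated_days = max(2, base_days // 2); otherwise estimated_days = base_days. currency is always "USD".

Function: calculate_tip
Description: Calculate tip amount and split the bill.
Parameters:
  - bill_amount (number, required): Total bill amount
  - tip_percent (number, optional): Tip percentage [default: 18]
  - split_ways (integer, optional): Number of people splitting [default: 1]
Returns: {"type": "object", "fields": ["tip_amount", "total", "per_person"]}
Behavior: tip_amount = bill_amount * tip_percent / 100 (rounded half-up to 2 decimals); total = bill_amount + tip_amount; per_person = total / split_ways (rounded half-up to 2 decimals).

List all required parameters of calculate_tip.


Parameters of calculate_tip and their required/optional flag:
  bill_amount: required
  tip_percent: optional
  split_ways: optional
bill_amount


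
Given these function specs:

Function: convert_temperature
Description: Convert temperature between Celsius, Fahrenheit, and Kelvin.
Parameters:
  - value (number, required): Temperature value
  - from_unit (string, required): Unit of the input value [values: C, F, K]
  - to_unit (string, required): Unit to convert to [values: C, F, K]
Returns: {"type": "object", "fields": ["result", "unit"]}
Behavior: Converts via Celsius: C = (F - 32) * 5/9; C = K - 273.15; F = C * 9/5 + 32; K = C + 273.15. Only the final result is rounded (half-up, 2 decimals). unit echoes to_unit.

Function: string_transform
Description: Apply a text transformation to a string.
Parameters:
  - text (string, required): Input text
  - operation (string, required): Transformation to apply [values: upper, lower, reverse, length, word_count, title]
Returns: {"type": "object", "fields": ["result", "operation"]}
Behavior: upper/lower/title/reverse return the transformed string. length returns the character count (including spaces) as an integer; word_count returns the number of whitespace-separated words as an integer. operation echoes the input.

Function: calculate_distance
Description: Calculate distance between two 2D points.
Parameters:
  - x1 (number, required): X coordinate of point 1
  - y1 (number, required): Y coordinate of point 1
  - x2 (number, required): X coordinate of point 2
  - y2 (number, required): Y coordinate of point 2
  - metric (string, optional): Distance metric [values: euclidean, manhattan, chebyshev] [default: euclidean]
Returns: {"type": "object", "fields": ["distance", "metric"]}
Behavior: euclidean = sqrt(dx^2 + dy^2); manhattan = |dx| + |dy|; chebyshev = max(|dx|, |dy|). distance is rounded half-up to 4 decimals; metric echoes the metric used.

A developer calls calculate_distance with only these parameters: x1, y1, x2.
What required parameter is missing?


Required parameters: x1, y1, x2, y2
Provided: x1, y1, x2
Missing: y2
y2


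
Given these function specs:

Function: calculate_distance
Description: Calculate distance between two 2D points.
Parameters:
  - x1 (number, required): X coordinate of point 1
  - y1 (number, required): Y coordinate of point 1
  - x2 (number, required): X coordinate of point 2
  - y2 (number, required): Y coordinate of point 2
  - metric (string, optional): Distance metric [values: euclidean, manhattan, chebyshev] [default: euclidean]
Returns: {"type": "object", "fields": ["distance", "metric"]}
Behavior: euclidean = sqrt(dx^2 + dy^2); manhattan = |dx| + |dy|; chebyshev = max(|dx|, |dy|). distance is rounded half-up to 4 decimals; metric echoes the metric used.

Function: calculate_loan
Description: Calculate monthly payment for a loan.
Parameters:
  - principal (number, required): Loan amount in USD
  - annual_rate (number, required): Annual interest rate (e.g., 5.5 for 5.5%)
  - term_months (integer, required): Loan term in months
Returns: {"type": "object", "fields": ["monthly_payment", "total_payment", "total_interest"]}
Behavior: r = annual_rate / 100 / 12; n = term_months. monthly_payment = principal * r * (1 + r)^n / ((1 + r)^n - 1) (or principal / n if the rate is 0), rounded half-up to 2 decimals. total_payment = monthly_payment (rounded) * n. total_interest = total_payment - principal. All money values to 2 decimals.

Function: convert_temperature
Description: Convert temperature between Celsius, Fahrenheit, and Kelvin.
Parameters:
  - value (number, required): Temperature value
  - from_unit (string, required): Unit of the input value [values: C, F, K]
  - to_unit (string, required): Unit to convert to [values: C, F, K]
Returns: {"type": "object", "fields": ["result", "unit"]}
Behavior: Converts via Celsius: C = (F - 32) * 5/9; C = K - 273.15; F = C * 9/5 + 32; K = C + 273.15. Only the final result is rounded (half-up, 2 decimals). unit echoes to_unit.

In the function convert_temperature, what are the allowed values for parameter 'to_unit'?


The convert_temperature spec declares:
  - to_unit (string, required): Unit to convert to [values: C, F, K]
Allowed values:
C, F, K


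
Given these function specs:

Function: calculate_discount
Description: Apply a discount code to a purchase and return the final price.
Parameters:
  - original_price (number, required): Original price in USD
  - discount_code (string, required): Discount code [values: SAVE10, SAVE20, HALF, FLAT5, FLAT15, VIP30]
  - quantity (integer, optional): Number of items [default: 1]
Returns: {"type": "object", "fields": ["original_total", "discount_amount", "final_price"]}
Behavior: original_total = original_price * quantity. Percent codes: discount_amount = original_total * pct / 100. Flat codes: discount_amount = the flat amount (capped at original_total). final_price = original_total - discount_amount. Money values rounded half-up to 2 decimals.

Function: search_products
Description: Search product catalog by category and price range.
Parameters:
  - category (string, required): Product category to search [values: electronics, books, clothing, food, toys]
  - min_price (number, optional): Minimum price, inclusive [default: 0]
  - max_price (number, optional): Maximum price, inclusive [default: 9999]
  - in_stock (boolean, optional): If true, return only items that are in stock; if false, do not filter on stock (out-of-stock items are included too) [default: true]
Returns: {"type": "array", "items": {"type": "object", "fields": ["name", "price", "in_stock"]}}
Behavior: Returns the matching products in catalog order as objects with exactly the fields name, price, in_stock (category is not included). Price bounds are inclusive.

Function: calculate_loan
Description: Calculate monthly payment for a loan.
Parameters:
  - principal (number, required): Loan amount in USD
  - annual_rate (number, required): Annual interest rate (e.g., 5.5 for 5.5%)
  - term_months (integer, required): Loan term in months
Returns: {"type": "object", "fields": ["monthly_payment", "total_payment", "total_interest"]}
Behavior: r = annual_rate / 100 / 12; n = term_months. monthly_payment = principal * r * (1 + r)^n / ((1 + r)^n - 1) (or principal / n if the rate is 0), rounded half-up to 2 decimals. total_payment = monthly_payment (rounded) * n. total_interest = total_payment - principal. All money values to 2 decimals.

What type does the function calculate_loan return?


The calculate_loan spec declares Returns: {"type": "object", "fields": ["monthly_payment", "total_payment", "total_interest"]}
Type:
object


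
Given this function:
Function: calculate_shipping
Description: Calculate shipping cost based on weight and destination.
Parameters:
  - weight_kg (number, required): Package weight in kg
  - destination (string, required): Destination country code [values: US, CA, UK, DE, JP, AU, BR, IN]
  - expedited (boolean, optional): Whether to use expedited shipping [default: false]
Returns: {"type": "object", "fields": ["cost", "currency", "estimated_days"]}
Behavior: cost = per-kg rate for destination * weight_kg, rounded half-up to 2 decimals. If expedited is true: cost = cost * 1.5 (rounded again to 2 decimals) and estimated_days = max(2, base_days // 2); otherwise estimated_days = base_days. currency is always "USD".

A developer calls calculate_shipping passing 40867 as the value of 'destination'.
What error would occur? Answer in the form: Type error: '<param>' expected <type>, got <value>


Spec: 'destination' is declared as string; 40867 is an integer.
Type error: 'destination' expected string, got 40867


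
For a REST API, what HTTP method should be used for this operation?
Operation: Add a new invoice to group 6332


GET = read, POST = create, PUT = update/replace, DELETE = remove
This operation is a create.
POST


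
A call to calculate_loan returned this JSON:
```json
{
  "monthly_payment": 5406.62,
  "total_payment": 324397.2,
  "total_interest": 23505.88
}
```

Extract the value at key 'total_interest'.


23505.88


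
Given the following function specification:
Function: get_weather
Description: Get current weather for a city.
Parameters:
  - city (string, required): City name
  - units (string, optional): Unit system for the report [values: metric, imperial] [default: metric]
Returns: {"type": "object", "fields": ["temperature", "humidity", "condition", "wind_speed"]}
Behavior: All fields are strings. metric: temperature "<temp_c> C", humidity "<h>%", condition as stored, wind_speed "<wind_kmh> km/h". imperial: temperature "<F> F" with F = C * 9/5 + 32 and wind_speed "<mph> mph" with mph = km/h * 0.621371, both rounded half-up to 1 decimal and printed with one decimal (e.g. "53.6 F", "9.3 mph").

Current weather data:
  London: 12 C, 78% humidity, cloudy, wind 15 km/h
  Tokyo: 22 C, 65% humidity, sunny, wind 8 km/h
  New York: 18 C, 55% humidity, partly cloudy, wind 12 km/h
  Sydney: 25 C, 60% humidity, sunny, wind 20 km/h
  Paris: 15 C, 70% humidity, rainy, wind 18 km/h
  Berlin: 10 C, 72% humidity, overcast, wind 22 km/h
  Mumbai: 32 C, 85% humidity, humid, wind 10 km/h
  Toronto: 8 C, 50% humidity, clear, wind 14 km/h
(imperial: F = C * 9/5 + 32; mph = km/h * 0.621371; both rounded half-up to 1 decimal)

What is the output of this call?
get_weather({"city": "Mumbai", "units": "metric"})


Mumbai record: 32 C, 85%, humid, 10 km/h
metric: report values as stored ('<temp_c> C', '<humidity>%', '<wind_kmh> km/h')
Output:
{"temperature": "32 C", "humidity": "85%", "condition": "humid", "wind_speed": "10 km/h"}


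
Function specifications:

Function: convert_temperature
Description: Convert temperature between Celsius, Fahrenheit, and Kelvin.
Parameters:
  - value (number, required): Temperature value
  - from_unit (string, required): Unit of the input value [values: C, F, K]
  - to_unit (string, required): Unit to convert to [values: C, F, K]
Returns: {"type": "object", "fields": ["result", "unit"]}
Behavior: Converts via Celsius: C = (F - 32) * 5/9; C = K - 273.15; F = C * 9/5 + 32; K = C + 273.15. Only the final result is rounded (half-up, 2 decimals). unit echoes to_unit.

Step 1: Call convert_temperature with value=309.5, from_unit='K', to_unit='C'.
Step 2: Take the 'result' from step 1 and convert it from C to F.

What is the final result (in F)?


Step 1: convert_temperature(value=309.5, from_unit=K, to_unit=C)
  To C: 309.5 - 273.15 = 36.35
  Target is C: 36.35
  Round to 2 decimals: 36.35
  -> result = 36.35 C
Step 2: convert_temperature(value=36.35, from_unit=C, to_unit=F)
  Input already in C: 36.35
  To F: 36.35 * 9/5 + 32 = 97.43
  Round to 2 decimals: 97.43
  -> result = 97.43 F
97.43 F


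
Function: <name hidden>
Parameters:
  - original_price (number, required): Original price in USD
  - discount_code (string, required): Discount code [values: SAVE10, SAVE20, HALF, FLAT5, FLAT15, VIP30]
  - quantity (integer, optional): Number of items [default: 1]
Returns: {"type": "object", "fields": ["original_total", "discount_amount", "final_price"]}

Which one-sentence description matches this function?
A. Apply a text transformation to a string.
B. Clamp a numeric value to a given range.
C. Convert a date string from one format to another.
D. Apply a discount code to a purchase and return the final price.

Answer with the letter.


Parameters original_price, discount_code, quantity and return ["original_total", "discount_amount", "final_price"] fit: Apply a discount code to a purchase and return the final price.
D


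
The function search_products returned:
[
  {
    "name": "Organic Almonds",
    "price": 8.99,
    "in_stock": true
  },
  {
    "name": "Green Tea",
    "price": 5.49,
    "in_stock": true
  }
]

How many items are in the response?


Items: Organic Almonds, Green Tea
2


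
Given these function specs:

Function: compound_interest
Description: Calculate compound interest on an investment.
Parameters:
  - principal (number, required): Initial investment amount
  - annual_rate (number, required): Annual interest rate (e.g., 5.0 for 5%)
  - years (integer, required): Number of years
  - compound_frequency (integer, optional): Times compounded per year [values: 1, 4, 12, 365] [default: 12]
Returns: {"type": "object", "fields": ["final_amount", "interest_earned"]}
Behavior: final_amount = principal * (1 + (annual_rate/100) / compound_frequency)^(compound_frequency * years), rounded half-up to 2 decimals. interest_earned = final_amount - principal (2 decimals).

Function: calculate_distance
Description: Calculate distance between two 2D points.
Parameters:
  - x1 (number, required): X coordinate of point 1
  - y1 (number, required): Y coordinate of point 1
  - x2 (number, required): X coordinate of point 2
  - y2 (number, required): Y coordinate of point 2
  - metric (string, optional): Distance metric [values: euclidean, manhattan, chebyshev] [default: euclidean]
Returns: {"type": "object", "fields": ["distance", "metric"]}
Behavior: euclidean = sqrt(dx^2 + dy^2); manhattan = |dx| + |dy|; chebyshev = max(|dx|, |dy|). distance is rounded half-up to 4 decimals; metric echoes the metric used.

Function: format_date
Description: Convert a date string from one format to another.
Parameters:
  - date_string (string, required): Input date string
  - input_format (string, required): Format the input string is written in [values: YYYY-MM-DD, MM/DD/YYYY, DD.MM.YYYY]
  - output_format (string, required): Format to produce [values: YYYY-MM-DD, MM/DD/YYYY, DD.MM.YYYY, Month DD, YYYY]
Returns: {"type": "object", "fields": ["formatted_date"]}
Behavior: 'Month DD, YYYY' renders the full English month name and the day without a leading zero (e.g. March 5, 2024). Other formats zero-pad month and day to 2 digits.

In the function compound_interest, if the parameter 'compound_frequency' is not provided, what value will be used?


The compound_interest spec declares:
  - compound_frequency (integer, optional): Times compounded per year [values: 1, 4, 12, 365] [default: 12]
Default:
12


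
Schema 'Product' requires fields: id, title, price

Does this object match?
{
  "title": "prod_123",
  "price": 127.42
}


Checking required fields...
Missing: id
Invalid - missing required field 'id'


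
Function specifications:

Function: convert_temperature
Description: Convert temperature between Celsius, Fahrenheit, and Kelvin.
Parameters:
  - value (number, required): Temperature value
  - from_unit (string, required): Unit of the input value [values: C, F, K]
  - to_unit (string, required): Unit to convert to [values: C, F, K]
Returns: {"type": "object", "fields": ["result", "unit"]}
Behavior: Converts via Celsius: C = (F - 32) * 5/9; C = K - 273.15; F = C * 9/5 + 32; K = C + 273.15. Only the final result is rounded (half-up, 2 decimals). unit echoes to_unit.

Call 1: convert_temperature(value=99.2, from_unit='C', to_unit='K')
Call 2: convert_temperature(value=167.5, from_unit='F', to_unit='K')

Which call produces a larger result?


Call 1:
  Input already in C: 99.2
  To K: 99.2 + 273.15 = 372.35
  Round to 2 decimals: 372.35
  -> 372.35 K
Call 2:
  To C: (167.5 - 32) * 5/9 = 75.277778
  To K: 75.277778 + 273.15 = 348.427778
  Round to 2 decimals: 348.43
  -> 348.43 K
Call 1 (372.35 K)


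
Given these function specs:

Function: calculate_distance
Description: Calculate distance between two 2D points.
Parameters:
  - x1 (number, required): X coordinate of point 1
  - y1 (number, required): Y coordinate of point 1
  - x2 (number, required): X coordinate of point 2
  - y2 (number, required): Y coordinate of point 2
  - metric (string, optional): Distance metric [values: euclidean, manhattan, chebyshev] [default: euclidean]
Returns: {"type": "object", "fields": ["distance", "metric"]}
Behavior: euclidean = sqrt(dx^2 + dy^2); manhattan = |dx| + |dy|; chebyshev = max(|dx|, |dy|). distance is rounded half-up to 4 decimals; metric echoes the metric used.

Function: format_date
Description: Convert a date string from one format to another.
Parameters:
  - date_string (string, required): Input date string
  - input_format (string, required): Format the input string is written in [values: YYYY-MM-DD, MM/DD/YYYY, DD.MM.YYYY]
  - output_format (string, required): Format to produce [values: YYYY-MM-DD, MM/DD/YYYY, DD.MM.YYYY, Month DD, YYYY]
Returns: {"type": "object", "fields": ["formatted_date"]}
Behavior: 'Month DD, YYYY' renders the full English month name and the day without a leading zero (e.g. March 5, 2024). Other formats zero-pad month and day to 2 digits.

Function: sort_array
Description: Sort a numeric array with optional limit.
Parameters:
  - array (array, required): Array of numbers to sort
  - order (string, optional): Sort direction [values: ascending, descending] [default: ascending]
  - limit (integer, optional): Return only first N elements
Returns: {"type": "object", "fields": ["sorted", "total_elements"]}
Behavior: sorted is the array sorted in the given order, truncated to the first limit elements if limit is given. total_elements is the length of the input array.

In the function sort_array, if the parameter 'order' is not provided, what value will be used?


The sort_array spec declares:
  - order (string, optional): Sort direction [values: ascending, descending] [default: ascending]
Default:
ascending


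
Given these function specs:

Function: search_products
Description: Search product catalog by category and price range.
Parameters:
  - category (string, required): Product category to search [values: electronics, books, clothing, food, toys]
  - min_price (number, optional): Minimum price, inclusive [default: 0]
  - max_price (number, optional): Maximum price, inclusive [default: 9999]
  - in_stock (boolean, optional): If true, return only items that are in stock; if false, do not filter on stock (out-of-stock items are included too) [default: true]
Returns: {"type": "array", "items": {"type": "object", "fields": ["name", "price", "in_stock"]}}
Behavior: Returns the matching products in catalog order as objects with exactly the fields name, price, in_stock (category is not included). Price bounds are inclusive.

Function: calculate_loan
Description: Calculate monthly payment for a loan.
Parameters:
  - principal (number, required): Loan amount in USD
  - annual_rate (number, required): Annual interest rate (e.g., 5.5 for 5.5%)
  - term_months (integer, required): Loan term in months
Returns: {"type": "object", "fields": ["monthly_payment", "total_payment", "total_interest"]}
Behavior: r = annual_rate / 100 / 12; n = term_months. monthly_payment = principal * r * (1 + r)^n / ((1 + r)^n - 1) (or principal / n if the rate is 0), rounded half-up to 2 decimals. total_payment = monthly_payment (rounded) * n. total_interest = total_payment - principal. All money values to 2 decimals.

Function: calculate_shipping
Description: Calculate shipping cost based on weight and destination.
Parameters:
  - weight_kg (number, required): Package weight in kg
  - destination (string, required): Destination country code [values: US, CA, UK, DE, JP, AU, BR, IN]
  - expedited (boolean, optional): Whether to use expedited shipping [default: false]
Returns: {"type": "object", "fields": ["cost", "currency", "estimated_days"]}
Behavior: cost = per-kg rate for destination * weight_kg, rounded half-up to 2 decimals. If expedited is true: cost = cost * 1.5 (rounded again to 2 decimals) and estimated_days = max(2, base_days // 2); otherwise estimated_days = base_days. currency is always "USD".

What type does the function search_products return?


The search_products spec declares Returns: {"type": "array", "items": {"type": "object", "fields": ["name", "price", "in_stock"]}}
Type:
array


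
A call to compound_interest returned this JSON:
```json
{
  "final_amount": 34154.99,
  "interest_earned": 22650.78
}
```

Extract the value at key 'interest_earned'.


22650.78


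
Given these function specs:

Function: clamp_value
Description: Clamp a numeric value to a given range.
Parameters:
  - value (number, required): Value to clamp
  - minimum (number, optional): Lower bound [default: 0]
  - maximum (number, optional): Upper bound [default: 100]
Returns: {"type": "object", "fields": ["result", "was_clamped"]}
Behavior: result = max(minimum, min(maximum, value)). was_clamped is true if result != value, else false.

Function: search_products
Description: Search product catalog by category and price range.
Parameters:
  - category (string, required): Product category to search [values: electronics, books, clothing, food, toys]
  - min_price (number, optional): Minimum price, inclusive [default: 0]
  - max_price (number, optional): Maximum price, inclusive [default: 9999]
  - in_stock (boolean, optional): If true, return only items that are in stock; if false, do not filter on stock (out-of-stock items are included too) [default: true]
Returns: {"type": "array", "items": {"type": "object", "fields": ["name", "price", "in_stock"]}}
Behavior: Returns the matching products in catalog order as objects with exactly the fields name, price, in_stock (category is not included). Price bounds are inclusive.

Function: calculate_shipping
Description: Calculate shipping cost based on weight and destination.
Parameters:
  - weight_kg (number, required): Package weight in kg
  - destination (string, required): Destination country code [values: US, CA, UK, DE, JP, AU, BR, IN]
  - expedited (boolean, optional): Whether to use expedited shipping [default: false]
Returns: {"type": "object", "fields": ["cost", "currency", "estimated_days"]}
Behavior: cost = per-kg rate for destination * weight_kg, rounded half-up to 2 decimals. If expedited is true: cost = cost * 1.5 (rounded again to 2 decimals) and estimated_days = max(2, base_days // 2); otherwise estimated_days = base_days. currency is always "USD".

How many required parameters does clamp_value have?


Parameters of clamp_value: value (required), minimum (optional), maximum (optional)
Required count:
1


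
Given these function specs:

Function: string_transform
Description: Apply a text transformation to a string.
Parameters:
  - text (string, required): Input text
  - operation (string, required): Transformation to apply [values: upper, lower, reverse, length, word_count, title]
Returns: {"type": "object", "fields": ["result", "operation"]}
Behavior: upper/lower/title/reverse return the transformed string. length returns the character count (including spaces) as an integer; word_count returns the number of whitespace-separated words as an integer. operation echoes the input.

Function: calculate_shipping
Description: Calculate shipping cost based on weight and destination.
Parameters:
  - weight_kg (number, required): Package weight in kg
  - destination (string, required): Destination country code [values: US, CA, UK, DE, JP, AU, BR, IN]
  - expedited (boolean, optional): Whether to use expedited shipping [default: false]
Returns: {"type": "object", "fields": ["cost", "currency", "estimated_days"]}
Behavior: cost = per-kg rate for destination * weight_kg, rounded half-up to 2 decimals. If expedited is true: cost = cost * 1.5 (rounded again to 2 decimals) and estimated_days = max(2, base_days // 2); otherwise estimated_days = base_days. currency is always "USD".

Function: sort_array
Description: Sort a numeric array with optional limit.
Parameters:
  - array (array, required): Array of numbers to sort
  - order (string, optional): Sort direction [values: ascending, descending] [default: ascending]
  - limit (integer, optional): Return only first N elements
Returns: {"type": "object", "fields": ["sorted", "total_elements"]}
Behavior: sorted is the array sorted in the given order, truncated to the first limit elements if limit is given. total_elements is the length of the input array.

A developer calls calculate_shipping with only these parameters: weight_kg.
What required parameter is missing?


Required parameters: weight_kg, destination
Provided: weight_kg
Missing: destination
destination


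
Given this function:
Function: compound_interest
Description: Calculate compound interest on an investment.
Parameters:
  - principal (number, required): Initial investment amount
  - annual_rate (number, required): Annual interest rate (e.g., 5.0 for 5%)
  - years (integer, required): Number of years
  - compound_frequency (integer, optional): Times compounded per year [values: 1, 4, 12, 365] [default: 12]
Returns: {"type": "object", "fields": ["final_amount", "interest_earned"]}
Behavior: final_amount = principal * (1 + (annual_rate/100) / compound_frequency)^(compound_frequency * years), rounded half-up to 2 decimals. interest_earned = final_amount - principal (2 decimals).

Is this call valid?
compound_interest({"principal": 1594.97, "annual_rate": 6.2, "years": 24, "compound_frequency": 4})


Checking all required parameters present and types match... All valid.
Valid


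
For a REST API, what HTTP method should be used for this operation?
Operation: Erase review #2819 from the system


GET = read, POST = create, PUT = update/replace, DELETE = remove
This operation is a removal.
DELETE


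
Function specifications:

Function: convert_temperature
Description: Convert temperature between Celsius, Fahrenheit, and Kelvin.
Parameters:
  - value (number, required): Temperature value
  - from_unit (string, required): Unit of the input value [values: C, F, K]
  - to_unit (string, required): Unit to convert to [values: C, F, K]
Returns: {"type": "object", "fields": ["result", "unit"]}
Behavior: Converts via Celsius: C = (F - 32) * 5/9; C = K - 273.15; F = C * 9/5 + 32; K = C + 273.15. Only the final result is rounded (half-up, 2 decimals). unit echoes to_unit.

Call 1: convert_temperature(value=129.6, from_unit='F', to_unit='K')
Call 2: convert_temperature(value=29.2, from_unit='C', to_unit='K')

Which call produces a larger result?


Call 1:
  To C: (129.6 - 32) * 5/9 = 54.222222
  To K: 54.222222 + 273.15 = 327.372222
  Round to 2 decimals: 327.37
  -> 327.37 K
Call 2:
  Input already in C: 29.2
  To K: 29.2 + 273.15 = 302.35
  Round to 2 decimals: 302.35
  -> 302.35 K
Call 1 (327.37 K)
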